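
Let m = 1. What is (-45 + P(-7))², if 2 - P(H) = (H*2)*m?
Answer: 841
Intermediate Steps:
P(H) = 2 - 2*H (P(H) = 2 - H*2 = 2 - 2*H)
(-45 + P(-7))² = (-45 + (2 - 2*(-7)))² = (-45 + (2 + 14))² = (-45 + 16)² = (-29)² = 841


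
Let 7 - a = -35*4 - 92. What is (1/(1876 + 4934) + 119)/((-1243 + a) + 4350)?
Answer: 810391/22786260 ≈ 0.035565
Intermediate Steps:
a = 239 (a = 7 - (-35*4 - 92) = 7 - (-140 - 92) = 7 - 1*(-232) = 7 + 232 = 239)
(1/(1876 + 4934) + 119)/((-1243 + a) + 4350) = (1/(1876 + 4934) + 119)/((-1243 + 239) + 4350) = (1/6810 + 119)/(-1004 + 4350) = (1/6810 + 119)/3346 = (810391/6810)*(1/3346) = 810391/22786260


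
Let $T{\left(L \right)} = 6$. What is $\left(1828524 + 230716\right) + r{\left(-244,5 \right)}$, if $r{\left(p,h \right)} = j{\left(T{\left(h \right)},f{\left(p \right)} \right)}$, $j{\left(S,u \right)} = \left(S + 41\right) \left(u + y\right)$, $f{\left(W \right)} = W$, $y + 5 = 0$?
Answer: $2047537$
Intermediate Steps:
$y = -5$ ($y = -5 + 0 = -5$)
$j{\left(S,u \right)} = \left(-5 + u\right) \left(41 + S\right)$ ($j{\left(S,u \right)} = \left(S + 41\right) \left(u - 5\right) = \left(41 + S\right) \left(-5 + u\right) = \left(-5 + u\right) \left(41 + S\right)$)
$r{\left(p,h \right)} = -235 + 47 p$ ($r{\left(p,h \right)} = -205 - 30 + 41 p + 6 p = -235 + 47 p$)
$\left(1828524 + 230716\right) + r{\left(-244,5 \right)} = \left(1828524 + 230716\right) + \left(-235 + 47 \left(-244\right)\right) = 2059240 - 11703 = 2047537$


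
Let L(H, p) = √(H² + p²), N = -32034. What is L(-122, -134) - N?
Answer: 32034 + 2*√8210 ≈ 32215.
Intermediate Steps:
L(-122, -134) - N = √((-122)² + (-134)²) - 1*(-32034) = √(14884 + 17956) + 32034 = √32840 + 32034 = 2*√8210 + 32034 = 32034 + 2*√8210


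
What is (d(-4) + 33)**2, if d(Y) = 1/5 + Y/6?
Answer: 238144/225 ≈ 1058.4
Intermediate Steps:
d(Y) = 1/5 + Y/6 (d(Y) = 1*(1/5) + Y*(1/6) = 1/5 + Y/6)
(d(-4) + 33)**2 = ((1/5 + (1/6)*(-4)) + 33)**2 = ((1/5 - 2/3) + 33)**2 = (-7/15 + 33)**2 = (488/15)**2 = 238144/225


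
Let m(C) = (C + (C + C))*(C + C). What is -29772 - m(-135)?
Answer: -139122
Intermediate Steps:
m(C) = 6*C² (m(C) = (C + 2*C)*(2*C) = (3*C)*(2*C) = 6*C²)
-29772 - m(-135) = -29772 - 6*(-135)² = -29772 - 6*18225 = -29772 - 1*109350 = -29772 - 109350 = -139122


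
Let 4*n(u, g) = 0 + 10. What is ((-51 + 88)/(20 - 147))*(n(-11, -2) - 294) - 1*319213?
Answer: -81058531/254 ≈ -3.1913e+5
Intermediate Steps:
n(u, g) = 5/2 (n(u, g) = (0 + 10)/4 = (1/4)*10 = 5/2)
((-51 + 88)/(20 - 147))*(n(-11, -2) - 294) - 1*319213 = ((-51 + 88)/(20 - 147))*(5/2 - 294) - 1*319213 = (37/(-127))*(-583/2) - 319213 = (37*(-1/127))*(-583/2) - 319213 = -37/127*(-583/2) - 319213 = 21571/254 - 319213 = -81058531/254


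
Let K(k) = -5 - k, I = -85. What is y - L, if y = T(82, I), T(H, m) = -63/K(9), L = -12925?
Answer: 25859/2 ≈ 12930.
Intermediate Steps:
T(H, m) = 9/2 (T(H, m) = -63/(-5 - 1*9) = -63/(-5 - 9) = -63/(-14) = -63*(-1/14) = 9/2)
y = 9/2 ≈ 4.5000
y - L = 9/2 - 1*(-12925) = 9/2 + 12925 = 25859/2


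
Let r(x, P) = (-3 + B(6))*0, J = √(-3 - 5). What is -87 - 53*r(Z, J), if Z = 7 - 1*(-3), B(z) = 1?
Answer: -87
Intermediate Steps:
J = 2*I*√2 (J = √(-8) = 2*I*√2 ≈ 2.8284*I)
Z = 10 (Z = 7 + 3 = 10)
r(x, P) = 0 (r(x, P) = (-3 + 1)*0 = -2*0 = 0)
-87 - 53*r(Z, J) = -87 - 53*0 = -87 + 0 = -87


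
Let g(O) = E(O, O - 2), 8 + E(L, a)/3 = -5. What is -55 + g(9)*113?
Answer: -4462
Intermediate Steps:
E(L, a) = -39 (E(L, a) = -24 + 3*(-5) = -24 - 15 = -39)
g(O) = -39
-55 + g(9)*113 = -55 - 39*113 = -55 - 4407 = -4462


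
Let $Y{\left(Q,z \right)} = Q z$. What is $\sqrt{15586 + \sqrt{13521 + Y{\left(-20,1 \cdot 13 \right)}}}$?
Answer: $\sqrt{15586 + \sqrt{13261}} \approx 125.3$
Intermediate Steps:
$\sqrt{15586 + \sqrt{13521 + Y{\left(-20,1 \cdot 13 \right)}}} = \sqrt{15586 + \sqrt{13521 - 20 \cdot 1 \cdot 13}} = \sqrt{15586 + \sqrt{13521 - 260}} = \sqrt{15586 + \sqrt{13261}}$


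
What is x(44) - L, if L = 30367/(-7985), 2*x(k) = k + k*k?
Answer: 7935517/7985 ≈ 993.80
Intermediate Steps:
x(k) = k/2 + k²/2 (x(k) = (k + k*k)/2 = (k + k²)/2 = k/2 + k²/2)
L = -30367/7985 (L = 30367*(-1/7985) = -30367/7985 ≈ -3.8030)
x(44) - L = (½)*44*(1 + 44) - 1*(-30367/7985) = (½)*44*45 + 30367/7985 = 990 + 30367/7985 = 7935517/7985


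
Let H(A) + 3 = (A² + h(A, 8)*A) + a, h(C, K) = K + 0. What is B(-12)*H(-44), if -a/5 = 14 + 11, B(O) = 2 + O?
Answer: -14560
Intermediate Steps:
a = -125 (a = -5*(14 + 11) = -5*25 = -125)
h(C, K) = K
H(A) = -128 + A² + 8*A (H(A) = -3 + ((A² + 8*A) - 125) = -3 + (-125 + A² + 8*A) = -128 + A² + 8*A)
B(-12)*H(-44) = (2 - 12)*(-128 + (-44)² + 8*(-44)) = -10*(-128 + 1936 - 352) = -10*1456 = -14560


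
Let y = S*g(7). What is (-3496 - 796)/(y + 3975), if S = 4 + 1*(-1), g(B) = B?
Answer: -29/27 ≈ -1.0741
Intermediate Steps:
S = 3 (S = 4 - 1 = 3)
y = 21 (y = 3*7 = 21)
(-3496 - 796)/(y + 3975) = (-3496 - 796)/(21 + 3975) = -4292/3996 = -4292*1/3996 = -29/27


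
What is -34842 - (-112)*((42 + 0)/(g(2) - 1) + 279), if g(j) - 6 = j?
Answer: -2922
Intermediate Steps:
g(j) = 6 + j
-34842 - (-112)*((42 + 0)/(g(2) - 1) + 279) = -34842 - (-112)*((42 + 0)/((6 + 2) - 1) + 279) = -34842 - (-112)*(42/(8 - 1) + 279) = -34842 - (-112)*(42/7 + 279) = -34842 - (-112)*(42*(⅐) + 279) = -34842 - (-112)*(6 + 279) = -34842 - (-112)*285 = -34842 - 1*(-31920) = -34842 + 31920 = -2922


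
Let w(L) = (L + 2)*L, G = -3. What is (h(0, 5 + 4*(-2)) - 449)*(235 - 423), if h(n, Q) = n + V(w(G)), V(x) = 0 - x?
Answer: 84976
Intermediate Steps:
w(L) = L*(2 + L) (w(L) = (2 + L)*L = L*(2 + L))
V(x) = -x
h(n, Q) = -3 + n (h(n, Q) = n - (-3)*(2 - 3) = n - (-3)*(-1) = n - 1*3 = n - 3 = -3 + n)
(h(0, 5 + 4*(-2)) - 449)*(235 - 423) = ((-3 + 0) - 449)*(235 - 423) = (-3 - 449)*(-188) = -452*(-188) = 84976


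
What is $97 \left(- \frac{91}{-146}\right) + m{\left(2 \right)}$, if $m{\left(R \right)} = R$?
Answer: $\frac{9119}{146} \approx 62.459$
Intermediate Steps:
$97 \left(- \frac{91}{-146}\right) + m{\left(2 \right)} = 97 \left(- \frac{91}{-146}\right) + 2 = 97 \left(\left(-91\right) \left(- \frac{1}{146}\right)\right) + 2 = 97 \cdot \frac{91}{146} + 2 = \frac{8827}{146} + 2 = \frac{9119}{146}$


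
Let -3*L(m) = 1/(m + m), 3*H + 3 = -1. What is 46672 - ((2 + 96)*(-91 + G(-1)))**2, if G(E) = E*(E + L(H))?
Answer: -1247391489/16 ≈ -7.7962e+7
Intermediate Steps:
H = -4/3 (H = -1 + (1/3)*(-1) = -1 - 1/3 = -4/3 ≈ -1.3333)
L(m) = -1/(6*m) (L(m) = -1/(3*(m + m)) = -1/(2*m)/3 = -1/(6*m))
G(E) = E*(1/8 + E) (G(E) = E*(E - 1/(6*(-4/3))) = E*(E - 1/6*(-3/4)) = E*(E + 1/8) = E*(1/8 + E))
46672 - ((2 + 96)*(-91 + G(-1)))**2 = 46672 - ((2 + 96)*(-91 - (1/8 - 1)))**2 = 46672 - (98*(-91 - 1*(-7/8)))**2 = 46672 - (98*(-91 + 7/8))**2 = 46672 - (98*(-721/8))**2 = 46672 - (-35329/4)**2 = 46672 - 1*1248138241/16 = 46672 - 1248138241/16 = -1247391489/16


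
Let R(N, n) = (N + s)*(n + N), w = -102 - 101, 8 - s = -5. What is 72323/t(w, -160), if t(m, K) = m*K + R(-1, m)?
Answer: 72323/30032 ≈ 2.4082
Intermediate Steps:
s = 13 (s = 8 - 1*(-5) = 8 + 5 = 13)
w = -203
R(N, n) = (13 + N)*(N + n) (R(N, n) = (N + 13)*(n + N) = (13 + N)*(N + n))
t(m, K) = -12 + 12*m + K*m (t(m, K) = m*K + ((-1)**2 + 13*(-1) + 13*m - m) = K*m + (1 - 13 + 13*m - m) = K*m + (-12 + 12*m) = -12 + 12*m + K*m)
72323/t(w, -160) = 72323/(-12 + 12*(-203) - 160*(-203)) = 72323/(-12 - 2436 + 32480) = 72323/30032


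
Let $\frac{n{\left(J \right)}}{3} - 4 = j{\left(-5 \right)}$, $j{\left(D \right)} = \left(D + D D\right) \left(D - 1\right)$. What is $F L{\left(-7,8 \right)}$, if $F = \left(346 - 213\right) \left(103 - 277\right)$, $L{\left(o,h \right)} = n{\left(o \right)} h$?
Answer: $64427328$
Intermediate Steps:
$j{\left(D \right)} = \left(-1 + D\right) \left(D + D^{2}\right)$ ($j{\left(D \right)} = \left(D + D^{2}\right) \left(-1 + D\right) = \left(-1 + D\right) \left(D + D^{2}\right)$)
$n{\left(J \right)} = -348$ ($n{\left(J \right)} = 12 + 3 \left(\left(-5\right)^{3} - -5\right) = 12 + 3 \left(-125 + 5\right) = 12 + 3 \left(-120\right) = 12 - 360 = -348$)
$L{\left(o,h \right)} = - 348 h$
$F = -23142$ ($F = 133 \left(-174\right) = -23142$)
$F L{\left(-7,8 \right)} = - 23142 \left(\left(-348\right) 8\right) = \left(-23142\right) \left(-2784\right) = 64427328$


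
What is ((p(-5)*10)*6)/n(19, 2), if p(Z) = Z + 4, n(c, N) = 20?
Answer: -3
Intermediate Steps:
p(Z) = 4 + Z
((p(-5)*10)*6)/n(19, 2) = (((4 - 5)*10)*6)/20 = (-1*10*6)*(1/20) = -10*6*(1/20) = -60*1/20 = -3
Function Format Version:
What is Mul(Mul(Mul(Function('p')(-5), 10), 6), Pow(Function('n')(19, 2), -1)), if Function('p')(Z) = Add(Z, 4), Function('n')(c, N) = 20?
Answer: -3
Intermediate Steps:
Function('p')(Z) = Add(4, Z)
Mul(Mul(Mul(Function('p')(-5), 10), 6), Pow(Function('n')(19, 2), -1)) = Mul(Mul(Mul(Add(4, -5), 10), 6), Pow(20, -1)) = Mul(Mul(Mul(-1, 10), 6), Rational(1, 20)) = Mul(Mul(-10, 6), Rational(1, 20)) = Mul(-60, Rational(1, 20)) = -3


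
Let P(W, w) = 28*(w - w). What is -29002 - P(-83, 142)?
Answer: -29002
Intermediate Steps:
P(W, w) = 0 (P(W, w) = 28*0 = 0)
-29002 - P(-83, 142) = -29002 - 1*0 = -29002 + 0 = -29002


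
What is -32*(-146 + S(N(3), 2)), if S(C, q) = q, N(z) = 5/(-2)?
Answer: 4608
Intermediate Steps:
N(z) = -5/2 (N(z) = 5*(-½) = -5/2)
-32*(-146 + S(N(3), 2)) = -32*(-146 + 2) = -32*(-144) = 4608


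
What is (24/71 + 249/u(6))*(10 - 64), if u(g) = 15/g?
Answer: -1915812/355 ≈ -5396.7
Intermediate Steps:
(24/71 + 249/u(6))*(10 - 64) = (24/71 + 249/((15/6)))*(10 - 64) = (24*(1/71) + 249/((15*(⅙))))*(-54) = (24/71 + 249/(5/2))*(-54) = (24/71 + 249*(⅖))*(-54) = (24/71 + 498/5)*(-54) = (35478/355)*(-54) = -1915812/355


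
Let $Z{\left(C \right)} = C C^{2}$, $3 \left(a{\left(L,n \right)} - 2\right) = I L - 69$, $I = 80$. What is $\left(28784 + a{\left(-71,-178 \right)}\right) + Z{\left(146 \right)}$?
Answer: $\frac{9417017}{3} \approx 3.139 \cdot 10^{6}$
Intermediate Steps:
$a{\left(L,n \right)} = -21 + \frac{80 L}{3}$ ($a{\left(L,n \right)} = 2 + \frac{80 L - 69}{3} = 2 + \frac{-69 + 80 L}{3} = 2 + \left(-23 + \frac{80 L}{3}\right) = -21 + \frac{80 L}{3}$)
$Z{\left(C \right)} = C^{3}$
$\left(28784 + a{\left(-71,-178 \right)}\right) + Z{\left(146 \right)} = \left(28784 + \left(-21 + \frac{80}{3} \left(-71\right)\right)\right) + 146^{3} = \left(28784 - \frac{5743}{3}\right) + 3112136 = \frac{80609}{3} + 3112136 = \frac{9417017}{3}$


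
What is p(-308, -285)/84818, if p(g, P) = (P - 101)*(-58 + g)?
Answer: 70638/42409 ≈ 1.6656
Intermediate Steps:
p(g, P) = (-101 + P)*(-58 + g)
p(-308, -285)/84818 = (5858 - 101*(-308) - 58*(-285) - 285*(-308))/84818 = (5858 + 31108 + 16530 + 87780)*(1/84818) = 141276*(1/84818) = 70638/42409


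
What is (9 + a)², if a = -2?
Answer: 49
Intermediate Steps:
(9 + a)² = (9 - 2)² = 7² = 49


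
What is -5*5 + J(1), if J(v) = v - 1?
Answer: -25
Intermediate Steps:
J(v) = -1 + v
-5*5 + J(1) = -5*5 + (-1 + 1) = -25 + 0 = -25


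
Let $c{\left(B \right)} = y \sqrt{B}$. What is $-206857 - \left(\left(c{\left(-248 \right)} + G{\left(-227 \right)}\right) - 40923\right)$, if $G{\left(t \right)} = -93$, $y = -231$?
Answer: $-165841 + 462 i \sqrt{62} \approx -1.6584 \cdot 10^{5} + 3637.8 i$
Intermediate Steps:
$c{\left(B \right)} = - 231 \sqrt{B}$
$-206857 - \left(\left(c{\left(-248 \right)} + G{\left(-227 \right)}\right) - 40923\right) = -206857 - \left(\left(- 231 \sqrt{-248} - 93\right) - 40923\right) = -206857 - \left(\left(- 231 \cdot 2 i \sqrt{62} - 93\right) - 40923\right) = -206857 - \left(\left(- 462 i \sqrt{62} - 93\right) - 40923\right) = -206857 - \left(\left(-93 - 462 i \sqrt{62}\right) - 40923\right) = -206857 - \left(-41016 - 462 i \sqrt{62}\right) = -206857 + \left(41016 + 462 i \sqrt{62}\right) = -165841 + 462 i \sqrt{62}$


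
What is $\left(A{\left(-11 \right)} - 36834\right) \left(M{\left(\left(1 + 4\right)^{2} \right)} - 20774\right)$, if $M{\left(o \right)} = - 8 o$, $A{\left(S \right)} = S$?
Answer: $772787030$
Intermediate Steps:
$\left(A{\left(-11 \right)} - 36834\right) \left(M{\left(\left(1 + 4\right)^{2} \right)} - 20774\right) = \left(-11 - 36834\right) \left(- 8 \left(1 + 4\right)^{2} - 20774\right) = - 36845 \left(- 8 \cdot 5^{2} - 20774\right) = - 36845 \left(\left(-8\right) 25 - 20774\right) = - 36845 \left(-200 - 20774\right) = \left(-36845\right) \left(-20974\right) = 772787030$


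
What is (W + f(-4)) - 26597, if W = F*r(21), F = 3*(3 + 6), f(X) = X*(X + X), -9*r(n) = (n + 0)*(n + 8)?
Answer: -28392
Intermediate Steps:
r(n) = -n*(8 + n)/9 (r(n) = -(n + 0)*(n + 8)/9 = -n*(8 + n)/9)
f(X) = 2*X² (f(X) = X*(2*X) = 2*X²)
F = 27 (F = 3*9 = 27)
W = -1827 (W = 27*(-⅑*21*(8 + 21)) = 27*(-⅑*21*29) = 27*(-203/3) = -1827)
(W + f(-4)) - 26597 = (-1827 + 2*(-4)²) - 26597 = (-1827 + 2*16) - 26597 = (-1827 + 32) - 26597 = -1795 - 26597 = -28392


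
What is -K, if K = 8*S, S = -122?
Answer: 976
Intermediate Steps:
K = -976 (K = 8*(-122) = -976)
-K = -1*(-976) = 976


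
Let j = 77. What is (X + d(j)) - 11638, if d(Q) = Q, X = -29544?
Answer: -41105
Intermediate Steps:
(X + d(j)) - 11638 = (-29544 + 77) - 11638 = -29467 - 11638 = -41105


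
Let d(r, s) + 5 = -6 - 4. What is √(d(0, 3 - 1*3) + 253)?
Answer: √238 ≈ 15.427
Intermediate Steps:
d(r, s) = -15 (d(r, s) = -5 + (-6 - 4) = -5 - 10 = -15)
√(d(0, 3 - 1*3) + 253) = √(-15 + 253) = √238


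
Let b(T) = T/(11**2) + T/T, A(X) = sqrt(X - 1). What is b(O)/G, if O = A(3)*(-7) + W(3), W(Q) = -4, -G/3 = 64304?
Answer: -39/7780784 + 7*sqrt(2)/23342352 ≈ -4.5882e-6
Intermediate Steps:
G = -192912 (G = -3*64304 = -192912)
A(X) = sqrt(-1 + X)
O = -4 - 7*sqrt(2) (O = sqrt(-1 + 3)*(-7) - 4 = sqrt(2)*(-7) - 4 = -7*sqrt(2) - 4 = -4 - 7*sqrt(2) ≈ -13.899)
b(T) = 1 + T/121 (b(T) = T/121 + 1 = 1 + T/121)
b(O)/G = (1 + (-4 - 7*sqrt(2))/121)/(-192912) = (1 + (-4/121 - 7*sqrt(2)/121))*(-1/192912) = (117/121 - 7*sqrt(2)/121)*(-1/192912) = -39/7780784 + 7*sqrt(2)/23342352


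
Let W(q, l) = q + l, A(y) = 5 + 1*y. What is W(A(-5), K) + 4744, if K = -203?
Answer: 4541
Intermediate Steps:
A(y) = 5 + y
W(q, l) = l + q
W(A(-5), K) + 4744 = (-203 + (5 - 5)) + 4744 = (-203 + 0) + 4744 = -203 + 4744 = 4541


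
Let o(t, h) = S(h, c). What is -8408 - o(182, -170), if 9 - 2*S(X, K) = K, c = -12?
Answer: -16837/2 ≈ -8418.5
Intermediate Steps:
S(X, K) = 9/2 - K/2
o(t, h) = 21/2 (o(t, h) = 9/2 - ½*(-12) = 9/2 + 6 = 21/2)
-8408 - o(182, -170) = -8408 - 1*21/2 = -8408 - 21/2 = -16837/2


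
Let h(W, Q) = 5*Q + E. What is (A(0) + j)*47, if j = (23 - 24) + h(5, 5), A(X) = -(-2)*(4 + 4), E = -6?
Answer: 1598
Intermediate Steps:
h(W, Q) = -6 + 5*Q (h(W, Q) = 5*Q - 6 = -6 + 5*Q)
A(X) = 16 (A(X) = -(-2)*8 = -1*(-16) = 16)
j = 18 (j = (23 - 24) + (-6 + 5*5) = -1 + (-6 + 25) = -1 + 19 = 18)
(A(0) + j)*47 = (16 + 18)*47 = 34*47 = 1598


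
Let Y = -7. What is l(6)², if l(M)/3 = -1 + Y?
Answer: 576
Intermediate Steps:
l(M) = -24 (l(M) = 3*(-1 - 7) = 3*(-8) = -24)
l(6)² = (-24)² = 576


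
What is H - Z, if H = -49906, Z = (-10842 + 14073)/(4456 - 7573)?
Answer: -51851257/1039 ≈ -49905.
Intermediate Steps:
Z = -1077/1039 (Z = 3231/(-3117) = 3231*(-1/3117) = -1077/1039 ≈ -1.0366)
H - Z = -49906 - 1*(-1077/1039) = -49906 + 1077/1039 = -51851257/1039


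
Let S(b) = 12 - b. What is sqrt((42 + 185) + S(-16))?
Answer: sqrt(255) ≈ 15.969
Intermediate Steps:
sqrt((42 + 185) + S(-16)) = sqrt((42 + 185) + (12 - 1*(-16))) = sqrt(227 + (12 + 16)) = sqrt(227 + 28) = sqrt(255)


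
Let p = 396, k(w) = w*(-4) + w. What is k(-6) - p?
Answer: -378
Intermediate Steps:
k(w) = -3*w (k(w) = -4*w + w = -3*w)
k(-6) - p = -3*(-6) - 1*396 = 18 - 396 = -378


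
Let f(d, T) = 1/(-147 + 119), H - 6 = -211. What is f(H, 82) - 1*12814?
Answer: -358793/28 ≈ -12814.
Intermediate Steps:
H = -205 (H = 6 - 211 = -205)
f(d, T) = -1/28 (f(d, T) = 1/(-28) = -1/28)
f(H, 82) - 1*12814 = -1/28 - 1*12814 = -1/28 - 12814 = -358793/28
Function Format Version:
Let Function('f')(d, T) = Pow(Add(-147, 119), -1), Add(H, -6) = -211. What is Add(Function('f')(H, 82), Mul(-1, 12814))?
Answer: Rational(-358793, 28) ≈ -12814.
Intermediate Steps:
H = -205 (H = Add(6, -211) = -205)
Function('f')(d, T) = Rational(-1, 28) (Function('f')(d, T) = Pow(-28, -1) = Rational(-1, 28))
Add(Function('f')(H, 82), Mul(-1, 12814)) = Add(Rational(-1, 28), Mul(-1, 12814)) = Add(Rational(-1, 28), -12814) = Rational(-358793, 28)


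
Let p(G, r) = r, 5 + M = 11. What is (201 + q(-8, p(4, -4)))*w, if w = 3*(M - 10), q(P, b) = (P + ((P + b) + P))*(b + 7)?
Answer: -1404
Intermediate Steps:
M = 6 (M = -5 + 11 = 6)
q(P, b) = (7 + b)*(b + 3*P) (q(P, b) = (P + (b + 2*P))*(7 + b) = (b + 3*P)*(7 + b) = (7 + b)*(b + 3*P))
w = -12 (w = 3*(6 - 10) = 3*(-4) = -12)
(201 + q(-8, p(4, -4)))*w = (201 + ((-4)² + 7*(-4) + 21*(-8) + 3*(-8)*(-4)))*(-12) = (201 + (16 - 28 - 168 + 96))*(-12) = (201 - 84)*(-12) = 117*(-12) = -1404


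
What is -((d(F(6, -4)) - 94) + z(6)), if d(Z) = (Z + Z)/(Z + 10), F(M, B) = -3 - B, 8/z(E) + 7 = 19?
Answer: 3074/33 ≈ 93.151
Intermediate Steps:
z(E) = ⅔ (z(E) = 8/(-7 + 19) = 8/12 = 8*(1/12) = ⅔)
d(Z) = 2*Z/(10 + Z) (d(Z) = (2*Z)/(10 + Z) = 2*Z/(10 + Z))
-((d(F(6, -4)) - 94) + z(6)) = -((2*(-3 - 1*(-4))/(10 + (-3 - 1*(-4))) - 94) + ⅔) = -((2*(-3 + 4)/(10 + (-3 + 4)) - 94) + ⅔) = -((2*1/(10 + 1) - 94) + ⅔) = -((2*1/11 - 94) + ⅔) = -((2*1*(1/11) - 94) + ⅔) = -((2/11 - 94) + ⅔) = -(-1032/11 + ⅔) = -1*(-3074/33) = 3074/33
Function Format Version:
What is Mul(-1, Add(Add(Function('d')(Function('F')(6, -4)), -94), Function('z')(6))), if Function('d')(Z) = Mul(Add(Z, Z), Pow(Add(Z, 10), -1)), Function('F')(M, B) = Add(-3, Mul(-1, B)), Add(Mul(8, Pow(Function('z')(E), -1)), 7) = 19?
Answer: Rational(3074, 33) ≈ 93.151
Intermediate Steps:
Function('z')(E) = Rational(2, 3) (Function('z')(E) = Mul(8, Pow(Add(-7, 19), -1)) = Mul(8, Pow(12, -1)) = Mul(8, Rational(1, 12)) = Rational(2, 3))
Function('d')(Z) = Mul(2, Z, Pow(Add(10, Z), -1)) (Function('d')(Z) = Mul(Mul(2, Z), Pow(Add(10, Z), -1)) = Mul(2, Z, Pow(Add(10, Z), -1)))
Mul(-1, Add(Add(Function('d')(Function('F')(6, -4)), -94), Function('z')(6))) = Mul(-1, Add(Add(Mul(2, Add(-3, Mul(-1, -4)), Pow(Add(10, Add(-3, Mul(-1, -4))), -1)), -94), Rational(2, 3))) = Mul(-1, Add(Add(Mul(2, Add(-3, 4), Pow(Add(10, Add(-3, 4)), -1)), -94), Rational(2, 3))) = Mul(-1, Add(Add(Mul(2, 1, Pow(Add(10, 1), -1)), -94), Rational(2, 3))) = Mul(-1, Add(Add(Mul(2, 1, Pow(11, -1)), -94), Rational(2, 3))) = Mul(-1, Add(Add(Mul(2, 1, Rational(1, 11)), -94), Rational(2, 3))) = Mul(-1, Add(Add(Rational(2, 11), -94), Rational(2, 3))) = Mul(-1, Add(Rational(-1032, 11), Rational(2, 3))) = Mul(-1, Rational(-3074, 33)) = Rational(3074, 33)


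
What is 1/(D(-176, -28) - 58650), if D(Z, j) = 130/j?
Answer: -14/821165 ≈ -1.7049e-5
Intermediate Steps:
1/(D(-176, -28) - 58650) = 1/(130/(-28) - 58650) = 1/(130*(-1/28) - 58650) = 1/(-65/14 - 58650) = 1/(-821165/14) = -14/821165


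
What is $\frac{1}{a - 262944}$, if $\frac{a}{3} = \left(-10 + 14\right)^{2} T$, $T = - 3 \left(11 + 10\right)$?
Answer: $- \frac{1}{265968} \approx -3.7599 \cdot 10^{-6}$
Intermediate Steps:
$T = -63$ ($T = \left(-3\right) 21 = -63$)
$a = -3024$ ($a = 3 \left(-10 + 14\right)^{2} \left(-63\right) = 3 \cdot 4^{2} \left(-63\right) = 3 \cdot 16 \left(-63\right) = 3 \left(-1008\right) = -3024$)
$\frac{1}{a - 262944} = \frac{1}{-3024 - 262944} = \frac{1}{-265968} = - \frac{1}{265968}$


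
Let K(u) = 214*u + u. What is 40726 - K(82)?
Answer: 23096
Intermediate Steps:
K(u) = 215*u
40726 - K(82) = 40726 - 215*82 = 40726 - 1*17630 = 40726 - 17630 = 23096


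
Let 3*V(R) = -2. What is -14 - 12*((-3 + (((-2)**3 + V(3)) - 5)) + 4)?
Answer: 138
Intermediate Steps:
V(R) = -2/3 (V(R) = (1/3)*(-2) = -2/3)
-14 - 12*((-3 + (((-2)**3 + V(3)) - 5)) + 4) = -14 - 12*((-3 + (((-2)**3 - 2/3) - 5)) + 4) = -14 - 12*((-3 + ((-8 - 2/3) - 5)) + 4) = -14 - 12*((-3 + (-26/3 - 5)) + 4) = -14 - 12*((-3 - 41/3) + 4) = -14 - 12*(-50/3 + 4) = -14 - 12*(-38/3) = -14 + 152 = 138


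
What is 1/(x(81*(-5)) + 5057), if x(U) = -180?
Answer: 1/4877 ≈ 0.00020504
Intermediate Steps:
1/(x(81*(-5)) + 5057) = 1/(-180 + 5057) = 1/4877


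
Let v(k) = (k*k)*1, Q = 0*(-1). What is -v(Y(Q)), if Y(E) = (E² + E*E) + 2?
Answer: -4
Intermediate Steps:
Q = 0
Y(E) = 2 + 2*E² (Y(E) = (E² + E²) + 2 = 2*E² + 2 = 2 + 2*E²)
v(k) = k² (v(k) = k²*1 = k²)
-v(Y(Q)) = -(2 + 2*0²)² = -(2 + 2*0)² = -(2 + 0)² = -1*2² = -1*4 = -4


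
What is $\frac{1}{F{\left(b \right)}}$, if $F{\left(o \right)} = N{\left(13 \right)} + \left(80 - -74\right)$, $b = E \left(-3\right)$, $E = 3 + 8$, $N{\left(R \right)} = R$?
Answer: $\frac{1}{167} \approx 0.005988$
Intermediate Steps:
$E = 11$
$b = -33$ ($b = 11 \left(-3\right) = -33$)
$F{\left(o \right)} = 167$ ($F{\left(o \right)} = 13 + \left(80 - -74\right) = 13 + \left(80 + 74\right) = 13 + 154 = 167$)
$\frac{1}{F{\left(b \right)}} = \frac{1}{167}$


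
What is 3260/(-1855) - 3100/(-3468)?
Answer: -277759/321657 ≈ -0.86353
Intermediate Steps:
3260/(-1855) - 3100/(-3468) = 3260*(-1/1855) - 3100*(-1/3468) = -652/371 + 775/867 = -277759/321657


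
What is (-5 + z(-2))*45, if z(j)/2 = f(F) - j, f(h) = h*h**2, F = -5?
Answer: -11295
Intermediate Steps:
f(h) = h**3
z(j) = -250 - 2*j (z(j) = 2*((-5)**3 - j) = 2*(-125 - j) = -250 - 2*j)
(-5 + z(-2))*45 = (-5 + (-250 - 2*(-2)))*45 = (-5 + (-250 + 4))*45 = (-5 - 246)*45 = -251*45 = -11295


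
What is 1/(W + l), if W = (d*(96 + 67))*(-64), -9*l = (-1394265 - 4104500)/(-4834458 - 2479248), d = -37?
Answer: 65823354/25406755971571 ≈ 2.5908e-6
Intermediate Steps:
l = -5498765/65823354 (l = -(-1394265 - 4104500)/(9*(-4834458 - 2479248)) = -(-5498765)/(9*(-7313706)) = -(-5498765)*(-1)/(9*7313706) = -⅑*5498765/7313706 = -5498765/65823354 ≈ -0.083538)
W = 385984 (W = -37*(96 + 67)*(-64) = -37*163*(-64) = -6031*(-64) = 385984)
1/(W + l) = 1/(385984 - 5498765/65823354) = 1/(25406755971571/65823354) = 65823354/25406755971571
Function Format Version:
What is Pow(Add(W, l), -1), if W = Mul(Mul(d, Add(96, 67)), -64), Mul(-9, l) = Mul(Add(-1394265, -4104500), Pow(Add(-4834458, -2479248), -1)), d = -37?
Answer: Rational(65823354, 25406755971571) ≈ 2.5908e-6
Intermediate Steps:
l = Rational(-5498765, 65823354) (l = Mul(Rational(-1, 9), Mul(Add(-1394265, -4104500), Pow(Add(-4834458, -2479248), -1))) = Mul(Rational(-1, 9), Mul(-5498765, Pow(-7313706, -1))) = Mul(Rational(-1, 9), Mul(-5498765, Rational(-1, 7313706))) = Mul(Rational(-1, 9), Rational(5498765, 7313706)) = Rational(-5498765, 65823354) ≈ -0.083538)
W = 385984 (W = Mul(Mul(-37, Add(96, 67)), -64) = Mul(Mul(-37, 163), -64) = Mul(-6031, -64) = 385984)
Pow(Add(W, l), -1) = Pow(Add(385984, Rational(-5498765, 65823354)), -1) = Pow(Rational(25406755971571, 65823354), -1) = Rational(65823354, 25406755971571)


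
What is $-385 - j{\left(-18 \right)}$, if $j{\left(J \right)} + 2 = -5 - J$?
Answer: $-396$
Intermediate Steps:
$j{\left(J \right)} = -7 - J$ ($j{\left(J \right)} = -2 - \left(5 + J\right) = -7 - J$)
$-385 - j{\left(-18 \right)} = -385 - \left(-7 - -18\right) = -385 - \left(-7 + 18\right) = -385 - 11 = -396$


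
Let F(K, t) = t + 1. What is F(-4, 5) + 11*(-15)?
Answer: -159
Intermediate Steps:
F(K, t) = 1 + t
F(-4, 5) + 11*(-15) = (1 + 5) + 11*(-15) = 6 - 165 = -159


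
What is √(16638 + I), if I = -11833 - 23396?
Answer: I*√18591 ≈ 136.35*I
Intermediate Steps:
I = -35229
√(16638 + I) = √(16638 - 35229) = √(-18591) = I*√18591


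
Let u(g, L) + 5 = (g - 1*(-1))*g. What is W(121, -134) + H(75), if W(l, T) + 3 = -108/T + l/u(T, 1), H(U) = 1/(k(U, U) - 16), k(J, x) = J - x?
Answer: -42969611/19099824 ≈ -2.2497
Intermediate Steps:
u(g, L) = -5 + g*(1 + g) (u(g, L) = -5 + (g - 1*(-1))*g = -5 + (g + 1)*g = -5 + (1 + g)*g = -5 + g*(1 + g))
H(U) = -1/16 (H(U) = 1/((U - U) - 16) = 1/(0 - 16) = 1/(-16) = -1/16)
W(l, T) = -3 - 108/T + l/(-5 + T + T**2) (W(l, T) = -3 + (-108/T + l/(-5 + T + T**2)) = -3 - 108/T + l/(-5 + T + T**2))
W(121, -134) + H(75) = (-3 - 108/(-134) + 121/(-5 - 134 + (-134)**2)) - 1/16 = (-3 - 108*(-1/134) + 121/(-5 - 134 + 17956)) - 1/16 = (-3 + 54/67 + 121/17817) - 1/16 = -2610992/1193739 - 1/16 = -42969611/19099824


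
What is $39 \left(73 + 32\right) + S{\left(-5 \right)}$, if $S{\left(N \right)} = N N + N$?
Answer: $4115$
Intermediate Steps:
$S{\left(N \right)} = N + N^{2}$ ($S{\left(N \right)} = N^{2} + N = N + N^{2}$)
$39 \left(73 + 32\right) + S{\left(-5 \right)} = 39 \left(73 + 32\right) - 5 \left(1 - 5\right) = 39 \cdot 105 - -20 = 4095 + 20 = 4115$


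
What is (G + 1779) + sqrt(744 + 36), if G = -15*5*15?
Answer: 654 + 2*sqrt(195) ≈ 681.93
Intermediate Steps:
G = -1125 (G = -75*15 = -1125)
(G + 1779) + sqrt(744 + 36) = (-1125 + 1779) + sqrt(744 + 36) = 654 + sqrt(780) = 654 + 2*sqrt(195)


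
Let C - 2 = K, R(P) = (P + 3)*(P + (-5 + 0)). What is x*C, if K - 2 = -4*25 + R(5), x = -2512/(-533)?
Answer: -241152/533 ≈ -452.44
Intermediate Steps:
R(P) = (-5 + P)*(3 + P) (R(P) = (3 + P)*(P - 5) = (3 + P)*(-5 + P) = (-5 + P)*(3 + P))
x = 2512/533 (x = -2512*(-1/533) = 2512/533 ≈ 4.7129)
K = -98 (K = 2 + (-4*25 + (-15 + 5**2 - 2*5)) = 2 + (-100 + (-15 + 25 - 10)) = 2 + (-100 + 0) = 2 - 100 = -98)
C = -96 (C = 2 - 98 = -96)
x*C = (2512/533)*(-96) = -241152/533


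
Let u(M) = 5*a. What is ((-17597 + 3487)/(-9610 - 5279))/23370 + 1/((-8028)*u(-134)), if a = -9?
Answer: 60503717/1396695103020 ≈ 4.3319e-5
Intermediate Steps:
u(M) = -45 (u(M) = 5*(-9) = -45)
((-17597 + 3487)/(-9610 - 5279))/23370 + 1/((-8028)*u(-134)) = ((-17597 + 3487)/(-9610 - 5279))/23370 + 1/(-8028*(-45)) = -14110/(-14889)*(1/23370) - 1/8028*(-1/45) = -14110*(-1/14889)*(1/23370) + 1/361260 = (14110/14889)*(1/23370) + 1/361260 = 1411/34795593 + 1/361260 = 60503717/1396695103020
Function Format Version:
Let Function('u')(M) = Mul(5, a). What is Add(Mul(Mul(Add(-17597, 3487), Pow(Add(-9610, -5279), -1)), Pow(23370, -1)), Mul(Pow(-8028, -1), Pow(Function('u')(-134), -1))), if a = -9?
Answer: Rational(60503717, 1396695103020) ≈ 4.3319e-5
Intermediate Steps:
Function('u')(M) = -45 (Function('u')(M) = Mul(5, -9) = -45)
Add(Mul(Mul(Add(-17597, 3487), Pow(Add(-9610, -5279), -1)), Pow(23370, -1)), Mul(Pow(-8028, -1), Pow(Function('u')(-134), -1))) = Add(Mul(Mul(Add(-17597, 3487), Pow(Add(-9610, -5279), -1)), Pow(23370, -1)), Mul(Pow(-8028, -1), Pow(-45, -1))) = Add(Mul(Mul(-14110, Pow(-14889, -1)), Rational(1, 23370)), Mul(Rational(-1, 8028), Rational(-1, 45))) = Add(Mul(Mul(-14110, Rational(-1, 14889)), Rational(1, 23370)), Rational(1, 361260)) = Add(Mul(Rational(14110, 14889), Rational(1, 23370)), Rational(1, 361260)) = Add(Rational(1411, 34795593), Rational(1, 361260)) = Rational(60503717, 1396695103020)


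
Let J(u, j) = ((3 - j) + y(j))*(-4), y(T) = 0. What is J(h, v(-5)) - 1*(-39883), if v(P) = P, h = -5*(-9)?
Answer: 39851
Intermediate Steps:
h = 45
J(u, j) = -12 + 4*j (J(u, j) = ((3 - j) + 0)*(-4) = (3 - j)*(-4) = -12 + 4*j)
J(h, v(-5)) - 1*(-39883) = (-12 + 4*(-5)) - 1*(-39883) = (-12 - 20) + 39883 = -32 + 39883 = 39851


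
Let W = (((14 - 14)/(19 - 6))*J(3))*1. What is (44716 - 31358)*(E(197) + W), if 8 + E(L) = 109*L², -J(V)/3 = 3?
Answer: 56506650934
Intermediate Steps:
J(V) = -9 (J(V) = -3*3 = -9)
E(L) = -8 + 109*L²
W = 0 (W = (((14 - 14)/(19 - 6))*(-9))*1 = ((0/13)*(-9))*1 = ((0*(1/13))*(-9))*1 = (0*(-9))*1 = 0*1 = 0)
(44716 - 31358)*(E(197) + W) = (44716 - 31358)*((-8 + 109*197²) + 0) = 13358*((-8 + 109*38809) + 0) = 13358*((-8 + 4230181) + 0) = 13358*(4230173 + 0) = 13358*4230173 = 56506650934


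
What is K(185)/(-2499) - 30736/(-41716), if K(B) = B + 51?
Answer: 16741072/26062071 ≈ 0.64235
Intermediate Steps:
K(B) = 51 + B
K(185)/(-2499) - 30736/(-41716) = (51 + 185)/(-2499) - 30736/(-41716) = 236*(-1/2499) - 30736*(-1/41716) = -236/2499 + 7684/10429 = 16741072/26062071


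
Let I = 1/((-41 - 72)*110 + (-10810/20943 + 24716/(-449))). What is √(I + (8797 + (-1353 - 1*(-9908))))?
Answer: 3*√415253954676828133036797/14675853736 ≈ 131.73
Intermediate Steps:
I = -9403407/117406829888 (I = 1/(-113*110 + (-10810*1/20943 + 24716*(-1/449))) = 1/(-12430 + (-10810/20943 - 24716/449)) = 1/(-12430 - 522480878/9403407) = 1/(-117406829888/9403407) = -9403407/117406829888 ≈ -8.0092e-5)
√(I + (8797 + (-1353 - 1*(-9908)))) = √(-9403407/117406829888 + (8797 + (-1353 - 1*(-9908)))) = √(-9403407/117406829888 + (8797 + (-1353 + 9908))) = √(-9403407/117406829888 + (8797 + 8555)) = √(-9403407/117406829888 + 17352) = √(2037243302813169/117406829888) = 3*√415253954676828133036797/14675853736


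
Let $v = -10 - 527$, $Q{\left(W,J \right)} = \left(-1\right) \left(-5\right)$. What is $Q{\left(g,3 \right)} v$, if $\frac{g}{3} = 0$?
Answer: $-2685$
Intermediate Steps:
$g = 0$ ($g = 3 \cdot 0 = 0$)
$Q{\left(W,J \right)} = 5$
$v = -537$ ($v = -10 - 527 = -537$)
$Q{\left(g,3 \right)} v = 5 \left(-537\right) = -2685$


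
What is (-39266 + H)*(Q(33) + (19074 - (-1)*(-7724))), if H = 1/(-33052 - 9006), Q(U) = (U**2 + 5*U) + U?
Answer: -20869366434273/42058 ≈ -4.9620e+8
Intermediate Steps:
Q(U) = U**2 + 6*U
H = -1/42058 (H = 1/(-42058) = -1/42058 ≈ -2.3777e-5)
(-39266 + H)*(Q(33) + (19074 - (-1)*(-7724))) = (-39266 - 1/42058)*(33*(6 + 33) + (19074 - (-1)*(-7724))) = -1651449429*(33*39 + (19074 - 1*7724))/42058 = -1651449429*(1287 + (19074 - 7724))/42058 = -1651449429*(1287 + 11350)/42058 = -1651449429/42058*12637 = -20869366434273/42058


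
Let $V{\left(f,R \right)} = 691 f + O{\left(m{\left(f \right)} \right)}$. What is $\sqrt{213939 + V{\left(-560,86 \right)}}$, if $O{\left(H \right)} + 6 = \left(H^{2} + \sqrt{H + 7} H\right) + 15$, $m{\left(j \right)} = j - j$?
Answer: $2 i \sqrt{43253} \approx 415.95 i$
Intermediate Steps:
$m{\left(j \right)} = 0$
$O{\left(H \right)} = 9 + H^{2} + H \sqrt{7 + H}$ ($O{\left(H \right)} = -6 + \left(\left(H^{2} + \sqrt{H + 7} H\right) + 15\right) = -6 + \left(\left(H^{2} + \sqrt{7 + H} H\right) + 15\right) = -6 + \left(\left(H^{2} + H \sqrt{7 + H}\right) + 15\right) = -6 + \left(15 + H^{2} + H \sqrt{7 + H}\right) = 9 + H^{2} + H \sqrt{7 + H}$)
$V{\left(f,R \right)} = 9 + 691 f$ ($V{\left(f,R \right)} = 691 f + \left(9 + 0^{2} + 0 \sqrt{7 + 0}\right) = 691 f + \left(9 + 0 + 0 \sqrt{7}\right) = 691 f + \left(9 + 0 + 0\right) = 691 f + 9 = 9 + 691 f$)
$\sqrt{213939 + V{\left(-560,86 \right)}} = \sqrt{213939 + \left(9 + 691 \left(-560\right)\right)} = \sqrt{213939 + \left(9 - 386960\right)} = \sqrt{213939 - 386951} = \sqrt{-173012} = 2 i \sqrt{43253}$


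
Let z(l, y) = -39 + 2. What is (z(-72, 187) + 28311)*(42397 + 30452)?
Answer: 2059732626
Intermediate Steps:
z(l, y) = -37
(z(-72, 187) + 28311)*(42397 + 30452) = (-37 + 28311)*(42397 + 30452) = 28274*72849 = 2059732626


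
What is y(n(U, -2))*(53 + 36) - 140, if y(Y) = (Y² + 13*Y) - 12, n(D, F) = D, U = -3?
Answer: -3878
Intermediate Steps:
y(Y) = -12 + Y² + 13*Y
y(n(U, -2))*(53 + 36) - 140 = (-12 + (-3)² + 13*(-3))*(53 + 36) - 140 = (-12 + 9 - 39)*89 - 140 = -42*89 - 140 = -3738 - 140 = -3878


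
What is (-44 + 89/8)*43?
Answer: -11309/8 ≈ -1413.6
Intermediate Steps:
(-44 + 89/8)*43 = -263/8*43 = -11309/8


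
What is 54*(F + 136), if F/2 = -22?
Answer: 4968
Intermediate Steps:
F = -44 (F = 2*(-22) = -44)
54*(F + 136) = 54*(-44 + 136) = 54*92 = 4968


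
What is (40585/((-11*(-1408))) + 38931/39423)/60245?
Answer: 734315261/12261532792960 ≈ 5.9888e-5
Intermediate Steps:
(40585/((-11*(-1408))) + 38931/39423)/60245 = (40585/15488 + 38931*(1/39423))*(1/60245) = (40585*(1/15488) + 12977/13141)*(1/60245) = (40585/15488 + 12977/13141)*(1/60245) = (734315261/203527808)*(1/60245) = 734315261/12261532792960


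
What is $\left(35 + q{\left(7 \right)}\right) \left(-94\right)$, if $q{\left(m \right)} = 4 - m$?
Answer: $-3008$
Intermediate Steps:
$\left(35 + q{\left(7 \right)}\right) \left(-94\right) = \left(35 + \left(4 - 7\right)\right) \left(-94\right) = \left(35 - 3\right) \left(-94\right) = 32 \left(-94\right) = -3008$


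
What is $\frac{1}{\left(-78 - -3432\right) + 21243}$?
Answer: $\frac{1}{24597} \approx 4.0655 \cdot 10^{-5}$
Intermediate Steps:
$\frac{1}{\left(-78 - -3432\right) + 21243} = \frac{1}{\left(-78 + 3432\right) + 21243} = \frac{1}{3354 + 21243} = \frac{1}{24597}$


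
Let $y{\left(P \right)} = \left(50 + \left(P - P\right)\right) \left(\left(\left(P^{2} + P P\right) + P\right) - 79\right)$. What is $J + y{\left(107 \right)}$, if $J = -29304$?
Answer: $1116996$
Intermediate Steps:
$y{\left(P \right)} = -3950 + 50 P + 100 P^{2}$ ($y{\left(P \right)} = \left(50 + 0\right) \left(\left(\left(P^{2} + P^{2}\right) + P\right) - 79\right) = 50 \left(\left(2 P^{2} + P\right) - 79\right) = 50 \left(\left(P + 2 P^{2}\right) - 79\right) = 50 \left(-79 + P + 2 P^{2}\right) = -3950 + 50 P + 100 P^{2}$)
$J + y{\left(107 \right)} = -29304 + \left(-3950 + 50 \cdot 107 + 100 \cdot 107^{2}\right) = -29304 + \left(-3950 + 5350 + 100 \cdot 11449\right) = -29304 + \left(-3950 + 5350 + 1144900\right) = -29304 + 1146300 = 1116996$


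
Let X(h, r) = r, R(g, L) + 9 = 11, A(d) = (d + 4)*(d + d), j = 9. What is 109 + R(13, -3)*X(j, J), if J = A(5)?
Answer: 289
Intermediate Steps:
A(d) = 2*d*(4 + d) (A(d) = (4 + d)*(2*d) = 2*d*(4 + d))
R(g, L) = 2 (R(g, L) = -9 + 11 = 2)
J = 90 (J = 2*5*(4 + 5) = 2*5*9 = 90)
109 + R(13, -3)*X(j, J) = 109 + 2*90 = 109 + 180 = 289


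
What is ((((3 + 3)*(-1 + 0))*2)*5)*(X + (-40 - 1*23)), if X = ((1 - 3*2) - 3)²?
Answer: -60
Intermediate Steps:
X = 64 (X = ((1 - 6) - 3)² = (-5 - 3)² = (-8)² = 64)
((((3 + 3)*(-1 + 0))*2)*5)*(X + (-40 - 1*23)) = ((((3 + 3)*(-1 + 0))*2)*5)*(64 + (-40 - 1*23)) = (((6*(-1))*2)*5)*(64 + (-40 - 23)) = (-6*2*5)*(64 - 63) = -12*5*1 = -60*1 = -60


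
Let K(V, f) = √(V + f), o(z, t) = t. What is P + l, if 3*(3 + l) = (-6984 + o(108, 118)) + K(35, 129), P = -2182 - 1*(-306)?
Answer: -12503/3 + 2*√41/3 ≈ -4163.4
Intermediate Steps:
P = -1876 (P = -2182 + 306 = -1876)
l = -6875/3 + 2*√41/3 (l = -3 + ((-6984 + 118) + √(35 + 129))/3 = -3 + (-6866 + √164)/3 = -3 + (-6866 + 2*√41)/3 = -3 + (-6866/3 + 2*√41/3) = -6875/3 + 2*√41/3 ≈ -2287.4)
P + l = -1876 + (-6875/3 + 2*√41/3) = -12503/3 + 2*√41/3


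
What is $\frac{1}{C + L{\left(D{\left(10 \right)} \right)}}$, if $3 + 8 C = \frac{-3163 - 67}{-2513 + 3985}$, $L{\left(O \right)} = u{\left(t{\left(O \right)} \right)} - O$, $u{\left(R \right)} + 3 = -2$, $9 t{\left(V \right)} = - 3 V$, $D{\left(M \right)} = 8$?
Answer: $- \frac{5888}{80367} \approx -0.073264$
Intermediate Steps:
$t{\left(V \right)} = - \frac{V}{3}$ ($t{\left(V \right)} = \frac{\left(-3\right) V}{9} = - \frac{V}{3}$)
$u{\left(R \right)} = -5$ ($u{\left(R \right)} = -3 - 2 = -5$)
$L{\left(O \right)} = -5 - O$
$C = - \frac{3823}{5888}$ ($C = - \frac{3}{8} + \frac{\left(-3163 - 67\right) \frac{1}{-2513 + 3985}}{8} = - \frac{3}{8} + \frac{\left(-3230\right) \frac{1}{1472}}{8} = - \frac{3}{8} + \frac{1}{8} \left(- \frac{1615}{736}\right) = - \frac{3}{8} - \frac{1615}{5888} = - \frac{3823}{5888} \approx -0.64929$)
$\frac{1}{C + L{\left(D{\left(10 \right)} \right)}} = \frac{1}{- \frac{3823}{5888} - 13} = \frac{1}{- \frac{80367}{5888}} = - \frac{5888}{80367}$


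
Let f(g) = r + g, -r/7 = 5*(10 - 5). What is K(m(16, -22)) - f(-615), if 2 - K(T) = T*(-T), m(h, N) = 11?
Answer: 913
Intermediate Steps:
K(T) = 2 + T² (K(T) = 2 - T*(-T) = 2 - (-1)*T² = 2 + T²)
r = -175 (r = -35*(10 - 5) = -35*5 = -7*25 = -175)
f(g) = -175 + g
K(m(16, -22)) - f(-615) = (2 + 11²) - (-175 - 615) = (2 + 121) - 1*(-790) = 123 + 790 = 913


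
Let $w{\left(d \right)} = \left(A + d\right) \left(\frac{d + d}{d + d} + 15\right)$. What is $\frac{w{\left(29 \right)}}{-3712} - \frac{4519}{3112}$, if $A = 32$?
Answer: $- \frac{38695}{22562} \approx -1.7151$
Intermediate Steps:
$w{\left(d \right)} = 512 + 16 d$ ($w{\left(d \right)} = \left(32 + d\right) \left(\frac{d + d}{d + d} + 15\right) = \left(32 + d\right) \left(\frac{2 d}{2 d} + 15\right) = \left(32 + d\right) \left(2 d \frac{1}{2 d} + 15\right) = \left(32 + d\right) \left(1 + 15\right) = \left(32 + d\right) 16 = 512 + 16 d$)
$\frac{w{\left(29 \right)}}{-3712} - \frac{4519}{3112} = \frac{512 + 16 \cdot 29}{-3712} - \frac{4519}{3112} = \left(512 + 464\right) \left(- \frac{1}{3712}\right) - \frac{4519}{3112} = 976 \left(- \frac{1}{3712}\right) - \frac{4519}{3112} = - \frac{61}{232} - \frac{4519}{3112} = - \frac{38695}{22562}$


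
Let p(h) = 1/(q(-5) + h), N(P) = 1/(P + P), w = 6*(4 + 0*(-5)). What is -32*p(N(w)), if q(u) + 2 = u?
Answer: 1536/335 ≈ 4.5851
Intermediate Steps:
q(u) = -2 + u
w = 24 (w = 6*(4 + 0) = 6*4 = 24)
N(P) = 1/(2*P)
p(h) = 1/(-7 + h) (p(h) = 1/((-2 - 5) + h) = 1/(-7 + h))
-32*p(N(w)) = -32/(-7 + (1/2)/24) = -32/(-7 + (1/2)*(1/24)) = -32/(-7 + 1/48) = -32/(-335/48) = -32*(-48/335) = 1536/335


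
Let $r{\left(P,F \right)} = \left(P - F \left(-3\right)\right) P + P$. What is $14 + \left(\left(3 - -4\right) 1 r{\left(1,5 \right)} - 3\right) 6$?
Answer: $710$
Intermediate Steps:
$r{\left(P,F \right)} = P + P \left(P + 3 F\right)$ ($r{\left(P,F \right)} = \left(P - - 3 F\right) P + P = \left(P + 3 F\right) P + P = P \left(P + 3 F\right) + P = P + P \left(P + 3 F\right)$)
$14 + \left(\left(3 - -4\right) 1 r{\left(1,5 \right)} - 3\right) 6 = 14 + \left(\left(3 - -4\right) 1 \cdot 1 \left(1 + 1 + 3 \cdot 5\right) - 3\right) 6 = 14 + \left(\left(3 + 4\right) 1 \cdot 1 \left(1 + 1 + 15\right) - 3\right) 6 = 14 + \left(7 \cdot 1 \cdot 1 \cdot 17 - 3\right) 6 = 14 + \left(7 \cdot 17 - 3\right) 6 = 14 + \left(119 - 3\right) 6 = 14 + 116 \cdot 6 = 14 + 696 = 710$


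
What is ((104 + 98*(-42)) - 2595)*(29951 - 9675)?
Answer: -133963532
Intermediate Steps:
((104 + 98*(-42)) - 2595)*(29951 - 9675) = ((104 - 4116) - 2595)*20276 = (-4012 - 2595)*20276 = -6607*20276 = -133963532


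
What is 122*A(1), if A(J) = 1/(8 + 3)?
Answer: 122/11 ≈ 11.091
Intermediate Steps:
A(J) = 1/11
122*A(1) = 122*(1/11) = 122/11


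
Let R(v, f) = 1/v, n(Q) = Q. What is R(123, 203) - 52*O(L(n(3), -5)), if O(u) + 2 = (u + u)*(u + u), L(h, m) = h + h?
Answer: -908231/123 ≈ -7384.0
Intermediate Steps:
L(h, m) = 2*h
O(u) = -2 + 4*u² (O(u) = -2 + (u + u)*(u + u) = -2 + (2*u)*(2*u) = -2 + 4*u²)
R(123, 203) - 52*O(L(n(3), -5)) = 1/123 - 52*(-2 + 4*(2*3)²) = 1/123 - 52*(-2 + 4*6²) = 1/123 - 52*(-2 + 4*36) = 1/123 - 52*(-2 + 144) = 1/123 - 52*142 = 1/123 - 7384 = -908231/123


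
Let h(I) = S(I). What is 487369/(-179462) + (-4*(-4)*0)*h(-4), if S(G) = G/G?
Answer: -487369/179462 ≈ -2.7157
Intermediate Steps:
S(G) = 1
h(I) = 1
487369/(-179462) + (-4*(-4)*0)*h(-4) = 487369/(-179462) + (-4*(-4)*0)*1 = 487369*(-1/179462) + (16*0)*1 = -487369/179462 + 0*1 = -487369/179462 + 0 = -487369/179462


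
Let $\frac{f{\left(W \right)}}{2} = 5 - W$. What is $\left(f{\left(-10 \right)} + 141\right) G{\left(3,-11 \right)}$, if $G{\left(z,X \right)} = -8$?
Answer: $-1368$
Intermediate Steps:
$f{\left(W \right)} = 10 - 2 W$ ($f{\left(W \right)} = 2 \left(5 - W\right) = 10 - 2 W$)
$\left(f{\left(-10 \right)} + 141\right) G{\left(3,-11 \right)} = \left(\left(10 - -20\right) + 141\right) \left(-8\right) = \left(\left(10 + 20\right) + 141\right) \left(-8\right) = \left(30 + 141\right) \left(-8\right) = 171 \left(-8\right) = -1368$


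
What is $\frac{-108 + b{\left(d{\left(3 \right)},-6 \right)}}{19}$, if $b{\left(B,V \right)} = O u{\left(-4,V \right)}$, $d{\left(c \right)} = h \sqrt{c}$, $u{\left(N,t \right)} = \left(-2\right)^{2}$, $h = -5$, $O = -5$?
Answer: $- \frac{128}{19} \approx -6.7368$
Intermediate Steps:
$u{\left(N,t \right)} = 4$
$d{\left(c \right)} = - 5 \sqrt{c}$
$b{\left(B,V \right)} = -20$ ($b{\left(B,V \right)} = \left(-5\right) 4 = -20$)
$\frac{-108 + b{\left(d{\left(3 \right)},-6 \right)}}{19} = \frac{-108 - 20}{19} = \frac{1}{19} \left(-128\right) = - \frac{128}{19}$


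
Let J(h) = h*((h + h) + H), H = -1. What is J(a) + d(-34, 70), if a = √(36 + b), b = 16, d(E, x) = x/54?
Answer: 2843/27 - 2*√13 ≈ 98.085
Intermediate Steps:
d(E, x) = x/54 (d(E, x) = x*(1/54) = x/54)
a = 2*√13 (a = √(36 + 16) = √52 = 2*√13 ≈ 7.2111)
J(h) = h*(-1 + 2*h) (J(h) = h*((h + h) - 1) = h*(2*h - 1) = h*(-1 + 2*h))
J(a) + d(-34, 70) = (2*√13)*(-1 + 2*(2*√13)) + (1/54)*70 = (2*√13)*(-1 + 4*√13) + 35/27 = 2*√13*(-1 + 4*√13) + 35/27 = 35/27 + 2*√13*(-1 + 4*√13)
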